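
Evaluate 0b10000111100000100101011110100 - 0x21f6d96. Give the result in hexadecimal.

0xed0dd5e

0b10000111100000100101011110100 = 0x10f04af4 in hexadecimal.
Subtract column by column in base 16:
  4-6 → e (borrow)
  f-9-1 → 5
  a-d → d (borrow)
  4-6-1 → d (borrow)
  0-f-1 → 0 (borrow)
  f-1-1 → d
  0-2 → e (borrow)
  1-0-1 → 0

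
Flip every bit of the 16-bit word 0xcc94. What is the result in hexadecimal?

0x336b

Each hex digit d becomes f−d:
  c→3, c→3, 9→6, 4→b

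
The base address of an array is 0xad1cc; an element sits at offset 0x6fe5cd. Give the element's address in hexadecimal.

0x7ab799

Add column by column in base 16, right to left:
  c+d = 9 carry 1
  c+c+1 = 9 carry 1
  1+5+1 = 7
  d+e = b carry 1
  a+f+1 = a carry 1
  0+6+1 = 7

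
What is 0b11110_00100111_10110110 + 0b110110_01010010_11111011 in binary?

Add column by column in base 2, right to left:
  0+1 = 1
  1+1 = 0 carry 1
  1+0+1 = 0 carry 1
  0+1+1 = 0 carry 1
  1+1+1 = 1 carry 1
  1+1+1 = 1 carry 1
  0+1+1 = 0 carry 1
  1+1+1 = 1 carry 1
  1+0+1 = 0 carry 1
  1+1+1 = 1 carry 1
  1+0+1 = 0 carry 1
  0+0+1 = 1
  0+1 = 1
  1+0 = 1
  0+1 = 1
  0+0 = 0
  0+0 = 0
  1+1 = 0 carry 1
  1+1+1 = 1 carry 1
  1+0+1 = 0 carry 1
  1+1+1 = 1 carry 1
  0+1+1 = 0 carry 1
  final carry 1

0b10101000111101010110001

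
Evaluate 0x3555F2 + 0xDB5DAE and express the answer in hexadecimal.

Add column by column in base 16, right to left:
  2+E = 0 carry 1
  F+A+1 = A carry 1
  5+D+1 = 3 carry 1
  5+5+1 = B
  5+B = 0 carry 1
  3+D+1 = 1 carry 1
  final carry 1

0x110B3A0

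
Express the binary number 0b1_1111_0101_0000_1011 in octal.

Group the bits in threes: 011 111 010 100 001 011 → 372413.

0o372413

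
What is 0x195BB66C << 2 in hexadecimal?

0x656ED9B0

2 bits is not a whole number of base-16 digits; in binary: 11001010110111011011001101100 << 2 = 1100101011011101101100110110000.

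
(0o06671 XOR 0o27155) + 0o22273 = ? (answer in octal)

0o44217

First 0o06671 XOR 0o27155 = 0o21724.
Add column by column in base 8, right to left:
  4+3 = 7
  2+7 = 1 carry 1
  7+2+1 = 2 carry 1
  1+2+1 = 4
  2+2 = 4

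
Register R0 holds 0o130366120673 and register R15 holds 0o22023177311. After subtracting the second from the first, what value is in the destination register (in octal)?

0o106342721362

Subtract column by column in base 8:
  3-1 → 2
  7-1 → 6
  6-3 → 3
  0-7 → 1 (borrow)
  2-7-1 → 2 (borrow)
  1-1-1 → 7 (borrow)
  6-3-1 → 2
  6-2 → 4
  3-0 → 3
  0-2 → 6 (borrow)
  3-2-1 → 0
  1-0 → 1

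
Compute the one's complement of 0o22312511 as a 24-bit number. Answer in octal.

Each oct digit d becomes 7−d:
  2→5, 2→5, 3→4, 1→6, 2→5, 5→2, 1→6, 1→6

0o55465266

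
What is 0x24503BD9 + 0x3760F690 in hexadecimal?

Add column by column in base 16, right to left:
  9+0 = 9
  D+9 = 6 carry 1
  B+6+1 = 2 carry 1
  3+F+1 = 3 carry 1
  0+0+1 = 1
  5+6 = B
  4+7 = B
  2+3 = 5

0x5BB13269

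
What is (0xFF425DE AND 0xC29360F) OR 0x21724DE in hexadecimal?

0xE3724DE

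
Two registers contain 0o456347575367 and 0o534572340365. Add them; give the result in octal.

0o1213142135754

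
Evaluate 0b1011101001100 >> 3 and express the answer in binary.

Right shift by 3: drop the 3 least-significant bits.

0b1011101001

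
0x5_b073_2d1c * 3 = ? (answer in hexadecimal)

0x1111598754

Multiply each base-16 digit by 3, carrying:
  c×3 = 36 → write 4 carry 2
  1×3+2 = 5 → write 5
  d×3 = 39 → write 7 carry 2
  2×3+2 = 8 → write 8
  3×3 = 9 → write 9
  7×3 = 21 → write 5 carry 1
  0×3+1 = 1 → write 1
  b×3 = 33 → write 1 carry 2
  5×3+2 = 17 → write 1 carry 1
  remaining carry: 1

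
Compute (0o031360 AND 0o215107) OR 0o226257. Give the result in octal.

0o031360 AND 0o215107 = 0o011100.
Then OR with 0o226257.

0o237357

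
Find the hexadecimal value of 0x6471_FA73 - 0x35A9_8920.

0x2EC87153

Subtract column by column in base 16:
  3-0 → 3
  7-2 → 5
  A-9 → 1
  F-8 → 7
  1-9 → 8 (borrow)
  7-A-1 → C (borrow)
  4-5-1 → E (borrow)
  6-3-1 → 2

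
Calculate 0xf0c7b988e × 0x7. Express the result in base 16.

Multiply each base-16 digit by 7, carrying:
  e×7 = 98 → write 2 carry 6
  8×7+6 = 62 → write e carry 3
  8×7+3 = 59 → write b carry 3
  9×7+3 = 66 → write 2 carry 4
  b×7+4 = 81 → write 1 carry 5
  7×7+5 = 54 → write 6 carry 3
  c×7+3 = 87 → write 7 carry 5
  0×7+5 = 5 → write 5
  f×7 = 105 → write 9 carry 6
  remaining carry: 6

0x6957612be2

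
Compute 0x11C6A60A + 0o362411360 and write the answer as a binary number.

0x11C6A60A = 0b10001110001101010011000001010 in binary.
0o362411360 = 0b11110010100001001011110000 in binary.
Add column by column in base 2, right to left:
  0+0 = 0
  1+0 = 1
  0+0 = 0
  1+0 = 1
  0+1 = 1
  0+1 = 1
  0+1 = 1
  0+1 = 1
  0+0 = 0
  1+1 = 0 carry 1
  1+0+1 = 0 carry 1
  0+0+1 = 1
  0+1 = 1
  1+0 = 1
  0+0 = 0
  1+0 = 1
  0+0 = 0
  1+1 = 0 carry 1
  1+0+1 = 0 carry 1
  0+1+1 = 0 carry 1
  0+0+1 = 1
  0+0 = 0
  1+1 = 0 carry 1
  1+1+1 = 1 carry 1
  1+1+1 = 1 carry 1
  0+1+1 = 0 carry 1
  0+0+1 = 1
  0+0 = 0
  1+0 = 1

0b10101100100001011100011111010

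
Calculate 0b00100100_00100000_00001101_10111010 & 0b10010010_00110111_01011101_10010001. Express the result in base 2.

AND bit by bit (1 only where both bits are 1):
  00100100001000000000110110111010
& 10010010001101110101110110010001
= 00000000001000000000110110010000

0b00000000001000000000110110010000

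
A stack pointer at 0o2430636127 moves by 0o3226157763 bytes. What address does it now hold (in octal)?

Add column by column in base 8, right to left:
  7+3 = 2 carry 1
  2+6+1 = 1 carry 1
  1+7+1 = 1 carry 1
  6+7+1 = 6 carry 1
  3+5+1 = 1 carry 1
  6+1+1 = 0 carry 1
  0+6+1 = 7
  3+2 = 5
  4+2 = 6
  2+3 = 5

0o5657016112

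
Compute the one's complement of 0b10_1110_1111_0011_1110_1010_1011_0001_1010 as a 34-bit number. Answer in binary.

0b0100010000110000010101010011100101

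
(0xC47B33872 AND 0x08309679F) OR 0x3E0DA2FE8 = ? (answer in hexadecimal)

0x3E3DB2FFA

0xC47B33872 AND 0x08309679F = 0x003012012.
Then OR with 0x3E0DA2FE8.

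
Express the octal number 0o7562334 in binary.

Each octal digit is 3 bits: 7=111 5=101 6=110 2=010 3=011 3=011 4=100.

0b111101110010011011100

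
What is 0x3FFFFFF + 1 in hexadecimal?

The trailing 6 digits are F (max in base 16), so adding 1 cascades: they roll to 0 and the next digit up increments.

0x4000000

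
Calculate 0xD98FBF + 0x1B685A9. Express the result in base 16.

0x2901568

Add column by column in base 16, right to left:
  F+9 = 8 carry 1
  B+A+1 = 6 carry 1
  F+5+1 = 5 carry 1
  8+8+1 = 1 carry 1
  9+6+1 = 0 carry 1
  D+B+1 = 9 carry 1
  0+1+1 = 2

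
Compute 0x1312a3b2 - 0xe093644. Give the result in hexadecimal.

0x5096d6e

Subtract column by column in base 16:
  2-4 → e (borrow)
  b-4-1 → 6
  3-6 → d (borrow)
  a-3-1 → 6
  2-9 → 9 (borrow)
  1-0-1 → 0
  3-e → 5 (borrow)
  1-0-1 → 0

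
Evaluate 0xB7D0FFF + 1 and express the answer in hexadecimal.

The trailing 3 digits are F (max in base 16), so adding 1 cascades: they roll to 0 and the next digit up increments.

0xB7D1000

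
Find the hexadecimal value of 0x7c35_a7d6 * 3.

Multiply each base-16 digit by 3, carrying:
  6×3 = 18 → write 2 carry 1
  d×3+1 = 40 → write 8 carry 2
  7×3+2 = 23 → write 7 carry 1
  a×3+1 = 31 → write f carry 1
  5×3+1 = 16 → write 0 carry 1
  3×3+1 = 10 → write a
  c×3 = 36 → write 4 carry 2
  7×3+2 = 23 → write 7 carry 1
  remaining carry: 1

0x174a0f782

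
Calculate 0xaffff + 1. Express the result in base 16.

The trailing 4 digits are F (max in base 16), so adding 1 cascades: they roll to 0 and the next digit up increments.

0xb0000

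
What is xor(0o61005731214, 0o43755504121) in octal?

0o22750235335

XOR each oct digit independently (no carries):
  6^4=2, 1^3=2, 0^7=7, 0^5=5, 5^5=0, 7^5=2, 3^0=3, 1^4=5, 2^1=3, 1^2=3, 4^1=5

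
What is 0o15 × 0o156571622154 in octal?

0o2637457154574

Multiply each base-8 digit by 13, carrying:
  4×13 = 52 → write 4 carry 6
  5×13+6 = 71 → write 7 carry 8
  1×13+8 = 21 → write 5 carry 2
  2×13+2 = 28 → write 4 carry 3
  2×13+3 = 29 → write 5 carry 3
  6×13+3 = 81 → write 1 carry 10
  1×13+10 = 23 → write 7 carry 2
  7×13+2 = 93 → write 5 carry 11
  5×13+11 = 76 → write 4 carry 9
  6×13+9 = 87 → write 7 carry 10
  5×13+10 = 75 → write 3 carry 9
  1×13+9 = 22 → write 6 carry 2
  remaining carry: 2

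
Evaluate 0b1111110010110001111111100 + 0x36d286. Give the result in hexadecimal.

0x2303682

0b1111110010110001111111100 = 0x1f963fc in hexadecimal.
Add column by column in base 16, right to left:
  c+6 = 2 carry 1
  f+8+1 = 8 carry 1
  3+2+1 = 6
  6+d = 3 carry 1
  9+6+1 = 0 carry 1
  f+3+1 = 3 carry 1
  1+0+1 = 2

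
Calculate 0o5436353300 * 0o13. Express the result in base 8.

Multiply each base-8 digit by 11, carrying:
  0×11 = 0 → write 0
  0×11 = 0 → write 0
  3×11 = 33 → write 1 carry 4
  3×11+4 = 37 → write 5 carry 4
  5×11+4 = 59 → write 3 carry 7
  3×11+7 = 40 → write 0 carry 5
  6×11+5 = 71 → write 7 carry 8
  3×11+8 = 41 → write 1 carry 5
  4×11+5 = 49 → write 1 carry 6
  5×11+6 = 61 → write 5 carry 7
  remaining carry: 7

0o75117035100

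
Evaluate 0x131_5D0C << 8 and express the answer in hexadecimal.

0x1315D0C00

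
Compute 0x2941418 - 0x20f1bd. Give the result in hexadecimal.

0x273225b

Subtract column by column in base 16:
  8-d → b (borrow)
  1-b-1 → 5 (borrow)
  4-1-1 → 2
  1-f → 2 (borrow)
  4-0-1 → 3
  9-2 → 7
  2-0 → 2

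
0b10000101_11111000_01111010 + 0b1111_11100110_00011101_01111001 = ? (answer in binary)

0b10000011011000001010111110011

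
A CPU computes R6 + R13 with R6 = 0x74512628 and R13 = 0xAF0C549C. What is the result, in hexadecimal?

0x1235D7AC4

Add column by column in base 16, right to left:
  8+C = 4 carry 1
  2+9+1 = C
  6+4 = A
  2+5 = 7
  1+C = D
  5+0 = 5
  4+F = 3 carry 1
  7+A+1 = 2 carry 1
  final carry 1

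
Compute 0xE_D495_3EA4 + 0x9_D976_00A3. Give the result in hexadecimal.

Add column by column in base 16, right to left:
  4+3 = 7
  A+A = 4 carry 1
  E+0+1 = F
  3+0 = 3
  5+6 = B
  9+7 = 0 carry 1
  4+9+1 = E
  D+D = A carry 1
  E+9+1 = 8 carry 1
  final carry 1

0x18AE0B3F47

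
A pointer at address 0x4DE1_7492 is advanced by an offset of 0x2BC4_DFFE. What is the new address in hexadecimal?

0x79A65490

Add column by column in base 16, right to left:
  2+E = 0 carry 1
  9+F+1 = 9 carry 1
  4+F+1 = 4 carry 1
  7+D+1 = 5 carry 1
  1+4+1 = 6
  E+C = A carry 1
  D+B+1 = 9 carry 1
  4+2+1 = 7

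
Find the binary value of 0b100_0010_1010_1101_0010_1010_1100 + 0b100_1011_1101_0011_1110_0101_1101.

Add column by column in base 2, right to left:
  0+1 = 1
  0+0 = 0
  1+1 = 0 carry 1
  1+1+1 = 1 carry 1
  0+1+1 = 0 carry 1
  1+0+1 = 0 carry 1
  0+1+1 = 0 carry 1
  1+0+1 = 0 carry 1
  0+0+1 = 1
  1+1 = 0 carry 1
  0+1+1 = 0 carry 1
  0+1+1 = 0 carry 1
  1+1+1 = 1 carry 1
  0+1+1 = 0 carry 1
  1+0+1 = 0 carry 1
  1+0+1 = 0 carry 1
  0+1+1 = 0 carry 1
  1+0+1 = 0 carry 1
  0+1+1 = 0 carry 1
  1+1+1 = 1 carry 1
  0+1+1 = 0 carry 1
  1+1+1 = 1 carry 1
  0+0+1 = 1
  0+1 = 1
  0+0 = 0
  0+0 = 0
  1+1 = 0 carry 1
  final carry 1

0b1000111010000001000100001001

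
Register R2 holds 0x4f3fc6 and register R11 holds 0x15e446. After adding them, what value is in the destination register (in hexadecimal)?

Add column by column in base 16, right to left:
  6+6 = c
  c+4 = 0 carry 1
  f+4+1 = 4 carry 1
  3+e+1 = 2 carry 1
  f+5+1 = 5 carry 1
  4+1+1 = 6

0x65240c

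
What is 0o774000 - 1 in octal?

The trailing 3 digits are 0, so subtracting 1 borrows through: they become 7 and the next digit up decrements.

0o773777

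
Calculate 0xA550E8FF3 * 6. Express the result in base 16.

0x3DFE575FB2

Multiply each base-16 digit by 6, carrying:
  3×6 = 18 → write 2 carry 1
  F×6+1 = 91 → write B carry 5
  F×6+5 = 95 → write F carry 5
  8×6+5 = 53 → write 5 carry 3
  E×6+3 = 87 → write 7 carry 5
  0×6+5 = 5 → write 5
  5×6 = 30 → write E carry 1
  5×6+1 = 31 → write F carry 1
  A×6+1 = 61 → write D carry 3
  remaining carry: 3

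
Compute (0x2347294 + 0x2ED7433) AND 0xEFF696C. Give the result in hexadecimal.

0x4216044

Add column by column in base 16, right to left:
  4+3 = 7
  9+3 = C
  2+4 = 6
  7+7 = E
  4+D = 1 carry 1
  3+E+1 = 2 carry 1
  2+2+1 = 5
Sum = 0x521E6C7; now AND with 0xEFF696C:
  5&E=4, 2&F=2, 1&F=1, E&6=6, 6&9=0, C&6=4, 7&C=4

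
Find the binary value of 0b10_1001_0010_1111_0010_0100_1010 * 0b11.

0b111101110001101011011011110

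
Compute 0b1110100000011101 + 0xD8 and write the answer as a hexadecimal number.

0b1110100000011101 = 0xE81D in hexadecimal.
Add column by column in base 16, right to left:
  D+8 = 5 carry 1
  1+D+1 = F
  8+0 = 8
  E+0 = E

0xE8F5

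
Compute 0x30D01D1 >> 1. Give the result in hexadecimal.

1 bits is not a whole number of base-16 digits; in binary: 11000011010000000111010001 >> 1 = 1100001101000000011101000.

0x18680E8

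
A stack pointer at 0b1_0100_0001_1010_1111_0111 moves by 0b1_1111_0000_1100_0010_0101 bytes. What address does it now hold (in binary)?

Add column by column in base 2, right to left:
  1+1 = 0 carry 1
  1+0+1 = 0 carry 1
  1+1+1 = 1 carry 1
  0+0+1 = 1
  1+0 = 1
  1+1 = 0 carry 1
  1+0+1 = 0 carry 1
  1+0+1 = 0 carry 1
  0+0+1 = 1
  1+0 = 1
  0+1 = 1
  1+1 = 0 carry 1
  1+0+1 = 0 carry 1
  0+0+1 = 1
  0+0 = 0
  0+0 = 0
  0+1 = 1
  0+1 = 1
  1+1 = 0 carry 1
  0+1+1 = 0 carry 1
  1+1+1 = 1 carry 1
  final carry 1

0b1100110010011100011100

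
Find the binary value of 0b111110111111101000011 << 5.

0b11111011111110100001100000

Left shift by 5: append 5 zero bits.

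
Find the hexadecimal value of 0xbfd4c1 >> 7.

0x17fa9

7 bits is not a whole number of base-16 digits; in binary: 101111111101010011000001 >> 7 = 10111111110101001.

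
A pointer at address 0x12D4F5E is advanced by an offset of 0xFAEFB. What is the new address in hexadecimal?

Add column by column in base 16, right to left:
  E+B = 9 carry 1
  5+F+1 = 5 carry 1
  F+E+1 = E carry 1
  4+A+1 = F
  D+F = C carry 1
  2+0+1 = 3
  1+0 = 1

0x13CFE59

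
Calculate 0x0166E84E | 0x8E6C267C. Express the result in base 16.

OR each hex digit independently (no carries):
  0|8=8, 1|E=F, 6|6=6, 6|C=E, E|2=E, 8|6=E, 4|7=7, E|C=E

0x8F6EEE7E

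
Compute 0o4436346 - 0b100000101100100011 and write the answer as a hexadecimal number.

0o4436346 = 0x123ce6 in hexadecimal.
0b100000101100100011 = 0x20b23 in hexadecimal.
Subtract column by column in base 16:
  6-3 → 3
  e-2 → c
  c-b → 1
  3-0 → 3
  2-2 → 0
  1-0 → 1

0x1031c3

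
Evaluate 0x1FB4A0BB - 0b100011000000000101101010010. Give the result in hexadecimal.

0b100011000000000101101010010 = 0x4600B52 in hexadecimal.
Subtract column by column in base 16:
  B-2 → 9
  B-5 → 6
  0-B → 5 (borrow)
  A-0-1 → 9
  4-0 → 4
  B-6 → 5
  F-4 → B
  1-0 → 1

0x1B549569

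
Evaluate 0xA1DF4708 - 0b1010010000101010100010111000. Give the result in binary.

0b10010111100111001001111001010000

0xA1DF4708 = 0b10100001110111110100011100001000 in binary.
Subtract column by column in base 2:
  0-0 → 0
  0-0 → 0
  0-0 → 0
  1-1 → 0
  0-1 → 1 (borrow)
  0-1-1 → 0 (borrow)
  0-0-1 → 1 (borrow)
  0-1-1 → 0 (borrow)
  1-0-1 → 0
  1-0 → 1
  1-0 → 1
  0-1 → 1 (borrow)
  0-0-1 → 1 (borrow)
  0-1-1 → 0 (borrow)
  1-0-1 → 0
  0-1 → 1 (borrow)
  1-0-1 → 0
  1-1 → 0
  1-0 → 1
  1-0 → 1
  1-0 → 1
  0-0 → 0
  1-1 → 0
  1-0 → 1
  1-0 → 1
  0-1 → 1 (borrow)
  0-0-1 → 1 (borrow)
  0-1-1 → 0 (borrow)
  0-0-1 → 1 (borrow)
  1-0-1 → 0
  0-0 → 0
  1-0 → 1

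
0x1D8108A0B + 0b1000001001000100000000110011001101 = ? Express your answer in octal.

0o174110113330

0x1D8108A0B = 0o73004105013 in octal.
0b1000001001000100000000110011001101 = 0o101104006315 in octal.
Add column by column in base 8, right to left:
  3+5 = 0 carry 1
  1+1+1 = 3
  0+3 = 3
  5+6 = 3 carry 1
  0+0+1 = 1
  1+0 = 1
  4+4 = 0 carry 1
  0+0+1 = 1
  0+1 = 1
  3+1 = 4
  7+0 = 7
  0+1 = 1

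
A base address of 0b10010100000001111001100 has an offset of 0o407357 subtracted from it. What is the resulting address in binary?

0b10001111111010011011101

0o407357 = 0b100000111011101111 in binary.
Subtract column by column in base 2:
  0-1 → 1 (borrow)
  0-1-1 → 0 (borrow)
  1-1-1 → 1 (borrow)
  1-1-1 → 1 (borrow)
  0-0-1 → 1 (borrow)
  0-1-1 → 0 (borrow)
  1-1-1 → 1 (borrow)
  1-1-1 → 1 (borrow)
  1-0-1 → 0
  1-1 → 0
  0-1 → 1 (borrow)
  0-1-1 → 0 (borrow)
  0-0-1 → 1 (borrow)
  0-0-1 → 1 (borrow)
  0-0-1 → 1 (borrow)
  0-0-1 → 1 (borrow)
  0-0-1 → 1 (borrow)
  1-1-1 → 1 (borrow)
  0-0-1 → 1 (borrow)
  1-0-1 → 0
  0-0 → 0
  0-0 → 0
  1-0 → 1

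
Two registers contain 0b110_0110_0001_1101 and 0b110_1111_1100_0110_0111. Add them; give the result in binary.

0b1110110001010000100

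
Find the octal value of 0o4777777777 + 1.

0o5000000000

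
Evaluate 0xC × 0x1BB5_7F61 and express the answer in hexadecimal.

0x14C81F88C

Multiply each base-16 digit by 12, carrying:
  1×12 = 12 → write C
  6×12 = 72 → write 8 carry 4
  F×12+4 = 184 → write 8 carry 11
  7×12+11 = 95 → write F carry 5
  5×12+5 = 65 → write 1 carry 4
  B×12+4 = 136 → write 8 carry 8
  B×12+8 = 140 → write C carry 8
  1×12+8 = 20 → write 4 carry 1
  remaining carry: 1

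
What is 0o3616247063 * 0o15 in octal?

0o61072174227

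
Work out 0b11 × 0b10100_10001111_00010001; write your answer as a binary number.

Multiply each base-2 digit by 3, carrying:
  1×3 = 3 → write 1 carry 1
  0×3+1 = 1 → write 1
  0×3 = 0 → write 0
  0×3 = 0 → write 0
  1×3 = 3 → write 1 carry 1
  0×3+1 = 1 → write 1
  0×3 = 0 → write 0
  0×3 = 0 → write 0
  1×3 = 3 → write 1 carry 1
  1×3+1 = 4 → write 0 carry 2
  1×3+2 = 5 → write 1 carry 2
  1×3+2 = 5 → write 1 carry 2
  0×3+2 = 2 → write 0 carry 1
  0×3+1 = 1 → write 1
  0×3 = 0 → write 0
  1×3 = 3 → write 1 carry 1
  0×3+1 = 1 → write 1
  0×3 = 0 → write 0
  1×3 = 3 → write 1 carry 1
  0×3+1 = 1 → write 1
  1×3 = 3 → write 1 carry 1
  remaining carry: 1

0b1111011010110100110011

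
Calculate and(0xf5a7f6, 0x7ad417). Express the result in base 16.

0x708416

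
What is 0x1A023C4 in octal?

0o150021704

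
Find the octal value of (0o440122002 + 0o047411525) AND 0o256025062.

Add column by column in base 8, right to left:
  2+5 = 7
  0+2 = 2
  0+5 = 5
  2+1 = 3
  2+1 = 3
  1+4 = 5
  0+7 = 7
  4+4 = 0 carry 1
  4+0+1 = 5
Sum = 0o507533527; now AND with 0o256025062:
  5&2=0, 0&5=0, 7&6=6, 5&0=0, 3&2=2, 3&5=1, 5&0=0, 2&6=2, 7&2=2

0o6021022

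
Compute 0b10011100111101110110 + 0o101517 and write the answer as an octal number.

0o2451305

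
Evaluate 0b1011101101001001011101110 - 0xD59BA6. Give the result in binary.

0b101000001111011101001000

0xD59BA6 = 0b110101011001101110100110 in binary.
Subtract column by column in base 2:
  0-0 → 0
  1-1 → 0
  1-1 → 0
  1-0 → 1
  0-0 → 0
  1-1 → 0
  1-0 → 1
  1-1 → 0
  0-1 → 1 (borrow)
  1-1-1 → 1 (borrow)
  0-0-1 → 1 (borrow)
  0-1-1 → 0 (borrow)
  1-1-1 → 1 (borrow)
  0-0-1 → 1 (borrow)
  0-0-1 → 1 (borrow)
  1-1-1 → 1 (borrow)
  0-1-1 → 0 (borrow)
  1-0-1 → 0
  1-1 → 0
  0-0 → 0
  1-1 → 0
  1-0 → 1
  1-1 → 0
  0-1 → 1 (borrow)
  1-0-1 → 0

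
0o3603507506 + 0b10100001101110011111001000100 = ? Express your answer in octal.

0b10100001101110011111001000100 = 0o2415637104 in octal.
Add column by column in base 8, right to left:
  6+4 = 2 carry 1
  0+0+1 = 1
  5+1 = 6
  7+7 = 6 carry 1
  0+3+1 = 4
  5+6 = 3 carry 1
  3+5+1 = 1 carry 1
  0+1+1 = 2
  6+4 = 2 carry 1
  3+2+1 = 6

0o6221346612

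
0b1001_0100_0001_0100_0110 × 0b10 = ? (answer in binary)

0b100101000001010001100

Multiply each base-2 digit by 2, carrying:
  0×2 = 0 → write 0
  1×2 = 2 → write 0 carry 1
  1×2+1 = 3 → write 1 carry 1
  0×2+1 = 1 → write 1
  0×2 = 0 → write 0
  0×2 = 0 → write 0
  1×2 = 2 → write 0 carry 1
  0×2+1 = 1 → write 1
  1×2 = 2 → write 0 carry 1
  0×2+1 = 1 → write 1
  0×2 = 0 → write 0
  0×2 = 0 → write 0
  0×2 = 0 → write 0
  0×2 = 0 → write 0
  1×2 = 2 → write 0 carry 1
  0×2+1 = 1 → write 1
  1×2 = 2 → write 0 carry 1
  0×2+1 = 1 → write 1
  0×2 = 0 → write 0
  1×2 = 2 → write 0 carry 1
  remaining carry: 1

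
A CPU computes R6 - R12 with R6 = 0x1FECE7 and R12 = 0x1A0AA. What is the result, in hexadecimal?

0x1E4C3D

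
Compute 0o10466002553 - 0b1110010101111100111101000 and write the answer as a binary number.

0o10466002553 = 0b1000100110110000000010101101011 in binary.
Subtract column by column in base 2:
  1-0 → 1
  1-0 → 1
  0-0 → 0
  1-1 → 0
  0-0 → 0
  1-1 → 0
  1-1 → 0
  0-1 → 1 (borrow)
  1-1-1 → 1 (borrow)
  0-0-1 → 1 (borrow)
  1-0-1 → 0
  0-1 → 1 (borrow)
  0-1-1 → 0 (borrow)
  0-1-1 → 0 (borrow)
  0-1-1 → 0 (borrow)
  0-1-1 → 0 (borrow)
  0-0-1 → 1 (borrow)
  0-1-1 → 0 (borrow)
  0-0-1 → 1 (borrow)
  1-1-1 → 1 (borrow)
  1-0-1 → 0
  0-0 → 0
  1-1 → 0
  1-1 → 0
  0-1 → 1 (borrow)
  0-0-1 → 1 (borrow)
  1-0-1 → 0
  0-0 → 0
  0-0 → 0
  0-0 → 0
  1-0 → 1

0b1000011000011010000101110000011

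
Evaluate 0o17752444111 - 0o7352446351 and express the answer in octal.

0o10377775540

Subtract column by column in base 8:
  1-1 → 0
  1-5 → 4 (borrow)
  1-3-1 → 5 (borrow)
  4-6-1 → 5 (borrow)
  4-4-1 → 7 (borrow)
  4-4-1 → 7 (borrow)
  2-2-1 → 7 (borrow)
  5-5-1 → 7 (borrow)
  7-3-1 → 3
  7-7 → 0
  1-0 → 1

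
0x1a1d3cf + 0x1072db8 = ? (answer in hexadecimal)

Add column by column in base 16, right to left:
  f+8 = 7 carry 1
  c+b+1 = 8 carry 1
  3+d+1 = 1 carry 1
  d+2+1 = 0 carry 1
  1+7+1 = 9
  a+0 = a
  1+1 = 2

0x2a90187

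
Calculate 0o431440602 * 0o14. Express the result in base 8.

0o6462611030

Multiply each base-8 digit by 12, carrying:
  2×12 = 24 → write 0 carry 3
  0×12+3 = 3 → write 3
  6×12 = 72 → write 0 carry 9
  0×12+9 = 9 → write 1 carry 1
  4×12+1 = 49 → write 1 carry 6
  4×12+6 = 54 → write 6 carry 6
  1×12+6 = 18 → write 2 carry 2
  3×12+2 = 38 → write 6 carry 4
  4×12+4 = 52 → write 4 carry 6
  remaining carry: 6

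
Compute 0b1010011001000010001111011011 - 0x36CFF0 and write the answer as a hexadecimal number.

0b1010011001000010001111011011 = 0xA6423DB in hexadecimal.
Subtract column by column in base 16:
  B-0 → B
  D-F → E (borrow)
  3-F-1 → 3 (borrow)
  2-C-1 → 5 (borrow)
  4-6-1 → D (borrow)
  6-3-1 → 2
  A-0 → A

0xA2D53EB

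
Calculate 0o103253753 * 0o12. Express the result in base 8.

0o1241267456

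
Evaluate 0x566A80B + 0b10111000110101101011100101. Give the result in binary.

0b1000010010100000001011110000

0x566A80B = 0b101011001101010100000001011 in binary.
Add column by column in base 2, right to left:
  1+1 = 0 carry 1
  1+0+1 = 0 carry 1
  0+1+1 = 0 carry 1
  1+0+1 = 0 carry 1
  0+0+1 = 1
  0+1 = 1
  0+1 = 1
  0+1 = 1
  0+0 = 0
  0+1 = 1
  0+0 = 0
  1+1 = 0 carry 1
  0+1+1 = 0 carry 1
  1+0+1 = 0 carry 1
  0+1+1 = 0 carry 1
  1+0+1 = 0 carry 1
  0+1+1 = 0 carry 1
  1+1+1 = 1 carry 1
  1+0+1 = 0 carry 1
  0+0+1 = 1
  0+0 = 0
  1+1 = 0 carry 1
  1+1+1 = 1 carry 1
  0+1+1 = 0 carry 1
  1+0+1 = 0 carry 1
  0+1+1 = 0 carry 1
  1+0+1 = 0 carry 1
  final carry 1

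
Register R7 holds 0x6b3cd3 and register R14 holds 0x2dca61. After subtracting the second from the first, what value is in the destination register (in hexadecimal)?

Subtract column by column in base 16:
  3-1 → 2
  d-6 → 7
  c-a → 2
  3-c → 7 (borrow)
  b-d-1 → d (borrow)
  6-2-1 → 3

0x3d7272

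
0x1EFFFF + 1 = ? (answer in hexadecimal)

0x1F0000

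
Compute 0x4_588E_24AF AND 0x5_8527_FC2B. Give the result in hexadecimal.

0x40006242B

AND each hex digit independently (no carries):
  4&5=4, 5&8=0, 8&5=0, 8&2=0, E&7=6, 2&F=2, 4&C=4, A&2=2, F&B=B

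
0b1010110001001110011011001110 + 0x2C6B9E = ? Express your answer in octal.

0b1010110001001110011011001110 = 0o1261163316 in octal.
0x2C6B9E = 0o13065636 in octal.
Add column by column in base 8, right to left:
  6+6 = 4 carry 1
  1+3+1 = 5
  3+6 = 1 carry 1
  3+5+1 = 1 carry 1
  6+6+1 = 5 carry 1
  1+0+1 = 2
  1+3 = 4
  6+1 = 7
  2+0 = 2
  1+0 = 1

0o1274251154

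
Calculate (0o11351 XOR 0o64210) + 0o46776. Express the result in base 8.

0o144137

First 0o11351 XOR 0o64210 = 0o75141.
Add column by column in base 8, right to left:
  1+6 = 7
  4+7 = 3 carry 1
  1+7+1 = 1 carry 1
  5+6+1 = 4 carry 1
  7+4+1 = 4 carry 1
  final carry 1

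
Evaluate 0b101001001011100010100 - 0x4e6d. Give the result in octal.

0o5044247

0b101001001011100010100 = 0o5113424 in octal.
0x4e6d = 0o47155 in octal.
Subtract column by column in base 8:
  4-5 → 7 (borrow)
  2-5-1 → 4 (borrow)
  4-1-1 → 2
  3-7 → 4 (borrow)
  1-4-1 → 4 (borrow)
  1-0-1 → 0
  5-0 → 5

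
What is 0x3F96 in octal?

Expand each hex digit to 4 bits: 3=0011 F=1111 9=1001 6=0110.
Group the bits in threes: 011 111 110 010 110 → 37626.

0o37626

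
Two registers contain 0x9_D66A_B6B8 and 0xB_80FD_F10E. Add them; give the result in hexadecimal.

0x155768A7C6

Add column by column in base 16, right to left:
  8+E = 6 carry 1
  B+0+1 = C
  6+1 = 7
  B+F = A carry 1
  A+D+1 = 8 carry 1
  6+F+1 = 6 carry 1
  6+0+1 = 7
  D+8 = 5 carry 1
  9+B+1 = 5 carry 1
  final carry 1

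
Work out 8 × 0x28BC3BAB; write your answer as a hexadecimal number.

Multiply each base-16 digit by 8, carrying:
  B×8 = 88 → write 8 carry 5
  A×8+5 = 85 → write 5 carry 5
  B×8+5 = 93 → write D carry 5
  3×8+5 = 29 → write D carry 1
  C×8+1 = 97 → write 1 carry 6
  B×8+6 = 94 → write E carry 5
  8×8+5 = 69 → write 5 carry 4
  2×8+4 = 20 → write 4 carry 1
  remaining carry: 1

0x145E1DD58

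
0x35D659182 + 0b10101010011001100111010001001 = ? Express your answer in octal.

0o156254460013

0x35D659182 = 0o153531310602 in octal.
0b10101010011001100111010001001 = 0o2523147211 in octal.
Add column by column in base 8, right to left:
  2+1 = 3
  0+1 = 1
  6+2 = 0 carry 1
  0+7+1 = 0 carry 1
  1+4+1 = 6
  3+1 = 4
  1+3 = 4
  3+2 = 5
  5+5 = 2 carry 1
  3+2+1 = 6
  5+0 = 5
  1+0 = 1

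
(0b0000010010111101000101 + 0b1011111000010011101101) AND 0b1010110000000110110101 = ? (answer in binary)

Add column by column in base 2, right to left:
  1+1 = 0 carry 1
  0+0+1 = 1
  1+1 = 0 carry 1
  0+1+1 = 0 carry 1
  0+0+1 = 1
  0+1 = 1
  1+1 = 0 carry 1
  0+1+1 = 0 carry 1
  1+0+1 = 0 carry 1
  1+0+1 = 0 carry 1
  1+1+1 = 1 carry 1
  1+0+1 = 0 carry 1
  0+0+1 = 1
  1+0 = 1
  0+0 = 0
  0+1 = 1
  1+1 = 0 carry 1
  0+1+1 = 0 carry 1
  0+1+1 = 0 carry 1
  0+1+1 = 0 carry 1
  0+0+1 = 1
  0+1 = 1
Sum = 0b1100001011010000110010; now AND with 0b1010110000000110110101:
  1100001011010000110010
& 1010110000000110110101
= 1000000000000000110000

0b1000000000000000110000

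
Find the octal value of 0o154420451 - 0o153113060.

Subtract column by column in base 8:
  1-0 → 1
  5-6 → 7 (borrow)
  4-0-1 → 3
  0-3 → 5 (borrow)
  2-1-1 → 0
  4-1 → 3
  4-3 → 1
  5-5 → 0
  1-1 → 0

0o1305371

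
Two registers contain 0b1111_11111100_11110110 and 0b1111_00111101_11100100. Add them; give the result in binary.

Add column by column in base 2, right to left:
  0+0 = 0
  1+0 = 1
  1+1 = 0 carry 1
  0+0+1 = 1
  1+0 = 1
  1+1 = 0 carry 1
  1+1+1 = 1 carry 1
  1+1+1 = 1 carry 1
  0+1+1 = 0 carry 1
  0+0+1 = 1
  1+1 = 0 carry 1
  1+1+1 = 1 carry 1
  1+1+1 = 1 carry 1
  1+1+1 = 1 carry 1
  1+0+1 = 0 carry 1
  1+0+1 = 0 carry 1
  1+1+1 = 1 carry 1
  1+1+1 = 1 carry 1
  1+1+1 = 1 carry 1
  1+1+1 = 1 carry 1
  final carry 1

0b111110011101011011010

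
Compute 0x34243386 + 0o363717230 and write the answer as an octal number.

0x34243386 = 0o6411031606 in octal.
Add column by column in base 8, right to left:
  6+0 = 6
  0+3 = 3
  6+2 = 0 carry 1
  1+7+1 = 1 carry 1
  3+1+1 = 5
  0+7 = 7
  1+3 = 4
  1+6 = 7
  4+3 = 7
  6+0 = 6

0o6774751036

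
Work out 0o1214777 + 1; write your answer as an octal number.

The trailing 3 digits are 7 (max in base 8), so adding 1 cascades: they roll to 0 and the next digit up increments.

0o1215000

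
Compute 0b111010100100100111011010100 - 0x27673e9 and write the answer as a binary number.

0x27673e9 = 0b10011101100111001111101001 in binary.
Subtract column by column in base 2:
  0-1 → 1 (borrow)
  0-0-1 → 1 (borrow)
  1-0-1 → 0
  0-1 → 1 (borrow)
  1-0-1 → 0
  0-1 → 1 (borrow)
  1-1-1 → 1 (borrow)
  1-1-1 → 1 (borrow)
  0-1-1 → 0 (borrow)
  1-1-1 → 1 (borrow)
  1-0-1 → 0
  1-0 → 1
  0-1 → 1 (borrow)
  0-1-1 → 0 (borrow)
  1-1-1 → 1 (borrow)
  0-0-1 → 1 (borrow)
  0-0-1 → 1 (borrow)
  1-1-1 → 1 (borrow)
  0-1-1 → 0 (borrow)
  0-0-1 → 1 (borrow)
  1-1-1 → 1 (borrow)
  0-1-1 → 0 (borrow)
  1-1-1 → 1 (borrow)
  0-0-1 → 1 (borrow)
  1-0-1 → 0
  1-1 → 0
  1-0 → 1

0b100110110111101101011101011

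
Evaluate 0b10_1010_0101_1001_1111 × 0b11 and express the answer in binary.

Multiply each base-2 digit by 3, carrying:
  1×3 = 3 → write 1 carry 1
  1×3+1 = 4 → write 0 carry 2
  1×3+2 = 5 → write 1 carry 2
  1×3+2 = 5 → write 1 carry 2
  1×3+2 = 5 → write 1 carry 2
  0×3+2 = 2 → write 0 carry 1
  0×3+1 = 1 → write 1
  1×3 = 3 → write 1 carry 1
  1×3+1 = 4 → write 0 carry 2
  0×3+2 = 2 → write 0 carry 1
  1×3+1 = 4 → write 0 carry 2
  0×3+2 = 2 → write 0 carry 1
  0×3+1 = 1 → write 1
  1×3 = 3 → write 1 carry 1
  0×3+1 = 1 → write 1
  1×3 = 3 → write 1 carry 1
  0×3+1 = 1 → write 1
  1×3 = 3 → write 1 carry 1
  remaining carry: 1

0b1111111000011011101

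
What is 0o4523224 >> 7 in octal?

7 bits is not a whole number of base-8 digits; in binary: 100101010011010010100 >> 7 = 10010101001101.

0o22515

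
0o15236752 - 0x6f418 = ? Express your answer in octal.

0o13444722

0x6f418 = 0o1572030 in octal.
Subtract column by column in base 8:
  2-0 → 2
  5-3 → 2
  7-0 → 7
  6-2 → 4
  3-7 → 4 (borrow)
  2-5-1 → 4 (borrow)
  5-1-1 → 3
  1-0 → 1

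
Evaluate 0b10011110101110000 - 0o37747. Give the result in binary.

0o37747 = 0b11111111100111 in binary.
Subtract column by column in base 2:
  0-1 → 1 (borrow)
  0-1-1 → 0 (borrow)
  0-1-1 → 0 (borrow)
  0-0-1 → 1 (borrow)
  1-0-1 → 0
  1-1 → 0
  1-1 → 0
  0-1 → 1 (borrow)
  1-1-1 → 1 (borrow)
  0-1-1 → 0 (borrow)
  1-1-1 → 1 (borrow)
  1-1-1 → 1 (borrow)
  1-1-1 → 1 (borrow)
  1-1-1 → 1 (borrow)
  0-0-1 → 1 (borrow)
  0-0-1 → 1 (borrow)
  1-0-1 → 0

0b1111110110001001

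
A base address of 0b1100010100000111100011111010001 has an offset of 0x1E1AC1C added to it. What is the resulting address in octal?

0o14431271755

0b1100010100000111100011111010001 = 0o14240743721 in octal.
0x1E1AC1C = 0o170326034 in octal.
Add column by column in base 8, right to left:
  1+4 = 5
  2+3 = 5
  7+0 = 7
  3+6 = 1 carry 1
  4+2+1 = 7
  7+3 = 2 carry 1
  0+0+1 = 1
  4+7 = 3 carry 1
  2+1+1 = 4
  4+0 = 4
  1+0 = 1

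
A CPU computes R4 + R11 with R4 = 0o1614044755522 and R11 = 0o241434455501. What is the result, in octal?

0o2055501433223

Add column by column in base 8, right to left:
  2+1 = 3
  2+0 = 2
  5+5 = 2 carry 1
  5+5+1 = 3 carry 1
  5+5+1 = 3 carry 1
  7+4+1 = 4 carry 1
  4+4+1 = 1 carry 1
  4+3+1 = 0 carry 1
  0+4+1 = 5
  4+1 = 5
  1+4 = 5
  6+2 = 0 carry 1
  1+0+1 = 2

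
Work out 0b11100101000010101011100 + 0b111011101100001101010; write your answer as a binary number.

0b100100000101110111000110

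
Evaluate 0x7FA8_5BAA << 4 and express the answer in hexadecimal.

Shifting left by 4 bits = 1 hex digit: append 1 zero.

0x7FA85BAA0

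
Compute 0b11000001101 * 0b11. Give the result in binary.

Multiply each base-2 digit by 3, carrying:
  1×3 = 3 → write 1 carry 1
  0×3+1 = 1 → write 1
  1×3 = 3 → write 1 carry 1
  1×3+1 = 4 → write 0 carry 2
  0×3+2 = 2 → write 0 carry 1
  0×3+1 = 1 → write 1
  0×3 = 0 → write 0
  0×3 = 0 → write 0
  0×3 = 0 → write 0
  1×3 = 3 → write 1 carry 1
  1×3+1 = 4 → write 0 carry 2
  remaining carry: 10

0b1001000100111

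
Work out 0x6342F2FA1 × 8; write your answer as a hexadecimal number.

0x31A1797D08

Multiply each base-16 digit by 8, carrying:
  1×8 = 8 → write 8
  A×8 = 80 → write 0 carry 5
  F×8+5 = 125 → write D carry 7
  2×8+7 = 23 → write 7 carry 1
  F×8+1 = 121 → write 9 carry 7
  2×8+7 = 23 → write 7 carry 1
  4×8+1 = 33 → write 1 carry 2
  3×8+2 = 26 → write A carry 1
  6×8+1 = 49 → write 1 carry 3
  remaining carry: 3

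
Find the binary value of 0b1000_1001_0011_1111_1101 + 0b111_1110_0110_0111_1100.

0b100000111101001111001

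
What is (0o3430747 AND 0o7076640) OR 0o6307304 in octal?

0o7337744

0o3430747 AND 0o7076640 = 0o3030640.
Then OR with 0o6307304.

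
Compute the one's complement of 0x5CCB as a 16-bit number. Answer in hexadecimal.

0xA334

Each hex digit d becomes F−d:
  5→A, C→3, C→3, B→4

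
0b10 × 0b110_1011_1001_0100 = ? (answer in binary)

Multiply each base-2 digit by 2, carrying:
  0×2 = 0 → write 0
  0×2 = 0 → write 0
  1×2 = 2 → write 0 carry 1
  0×2+1 = 1 → write 1
  1×2 = 2 → write 0 carry 1
  0×2+1 = 1 → write 1
  0×2 = 0 → write 0
  1×2 = 2 → write 0 carry 1
  1×2+1 = 3 → write 1 carry 1
  1×2+1 = 3 → write 1 carry 1
  0×2+1 = 1 → write 1
  1×2 = 2 → write 0 carry 1
  0×2+1 = 1 → write 1
  1×2 = 2 → write 0 carry 1
  1×2+1 = 3 → write 1 carry 1
  remaining carry: 1

0b1101011100101000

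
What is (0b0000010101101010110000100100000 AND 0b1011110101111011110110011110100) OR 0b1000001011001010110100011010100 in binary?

0b1000011111101010110100011110100

0b0000010101101010110000100100000 AND 0b1011110101111011110110011110100 = 0b0000010101101010110000000100000.
Then OR with 0b1000001011001010110100011010100.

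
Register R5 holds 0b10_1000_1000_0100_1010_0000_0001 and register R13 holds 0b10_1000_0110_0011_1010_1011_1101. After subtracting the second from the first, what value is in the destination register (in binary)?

Subtract column by column in base 2:
  1-1 → 0
  0-0 → 0
  0-1 → 1 (borrow)
  0-1-1 → 0 (borrow)
  0-1-1 → 0 (borrow)
  0-1-1 → 0 (borrow)
  0-0-1 → 1 (borrow)
  0-1-1 → 0 (borrow)
  0-0-1 → 1 (borrow)
  1-1-1 → 1 (borrow)
  0-0-1 → 1 (borrow)
  1-1-1 → 1 (borrow)
  0-1-1 → 0 (borrow)
  0-1-1 → 0 (borrow)
  1-0-1 → 0
  0-0 → 0
  0-0 → 0
  0-1 → 1 (borrow)
  0-1-1 → 0 (borrow)
  1-0-1 → 0
  0-0 → 0
  0-0 → 0
  0-0 → 0
  1-1 → 0
  0-0 → 0
  1-1 → 0

0b100000111101000100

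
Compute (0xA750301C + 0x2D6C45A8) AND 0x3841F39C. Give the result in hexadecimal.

Add column by column in base 16, right to left:
  C+8 = 4 carry 1
  1+A+1 = C
  0+5 = 5
  3+4 = 7
  0+C = C
  5+6 = B
  7+D = 4 carry 1
  A+2+1 = D
Sum = 0xD4BC75C4; now AND with 0x3841F39C:
  D&3=1, 4&8=0, B&4=0, C&1=0, 7&F=7, 5&3=1, C&9=8, 4&C=4

0x10007184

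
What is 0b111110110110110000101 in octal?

0o7666605

Group the bits in threes: 111 110 110 110 110 000 101 → 7666605.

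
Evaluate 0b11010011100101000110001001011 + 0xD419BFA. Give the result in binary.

0b100111101101000010100001000101

0xD419BFA = 0b1101010000011001101111111010 in binary.
Add column by column in base 2, right to left:
  1+0 = 1
  1+1 = 0 carry 1
  0+0+1 = 1
  1+1 = 0 carry 1
  0+1+1 = 0 carry 1
  0+1+1 = 0 carry 1
  1+1+1 = 1 carry 1
  0+1+1 = 0 carry 1
  0+1+1 = 0 carry 1
  0+1+1 = 0 carry 1
  1+0+1 = 0 carry 1
  1+1+1 = 1 carry 1
  0+1+1 = 0 carry 1
  0+0+1 = 1
  0+0 = 0
  1+1 = 0 carry 1
  0+1+1 = 0 carry 1
  1+0+1 = 0 carry 1
  0+0+1 = 1
  0+0 = 0
  1+0 = 1
  1+0 = 1
  1+1 = 0 carry 1
  0+0+1 = 1
  0+1 = 1
  1+0 = 1
  0+1 = 1
  1+1 = 0 carry 1
  1+0+1 = 0 carry 1
  final carry 1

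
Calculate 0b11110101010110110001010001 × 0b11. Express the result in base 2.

Multiply each base-2 digit by 3, carrying:
  1×3 = 3 → write 1 carry 1
  0×3+1 = 1 → write 1
  0×3 = 0 → write 0
  0×3 = 0 → write 0
  1×3 = 3 → write 1 carry 1
  0×3+1 = 1 → write 1
  1×3 = 3 → write 1 carry 1
  0×3+1 = 1 → write 1
  0×3 = 0 → write 0
  0×3 = 0 → write 0
  1×3 = 3 → write 1 carry 1
  1×3+1 = 4 → write 0 carry 2
  0×3+2 = 2 → write 0 carry 1
  1×3+1 = 4 → write 0 carry 2
  1×3+2 = 5 → write 1 carry 2
  0×3+2 = 2 → write 0 carry 1
  1×3+1 = 4 → write 0 carry 2
  0×3+2 = 2 → write 0 carry 1
  1×3+1 = 4 → write 0 carry 2
  0×3+2 = 2 → write 0 carry 1
  1×3+1 = 4 → write 0 carry 2
  0×3+2 = 2 → write 0 carry 1
  1×3+1 = 4 → write 0 carry 2
  1×3+2 = 5 → write 1 carry 2
  1×3+2 = 5 → write 1 carry 2
  1×3+2 = 5 → write 1 carry 2
  remaining carry: 10

0b1011100000000100010011110011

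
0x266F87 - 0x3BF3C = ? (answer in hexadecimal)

0x22B04B

Subtract column by column in base 16:
  7-C → B (borrow)
  8-3-1 → 4
  F-F → 0
  6-B → B (borrow)
  6-3-1 → 2
  2-0 → 2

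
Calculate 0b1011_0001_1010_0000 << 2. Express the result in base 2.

Left shift by 2: append 2 zero bits.

0b101100011010000000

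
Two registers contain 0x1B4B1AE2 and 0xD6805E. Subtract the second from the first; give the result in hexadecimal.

Subtract column by column in base 16:
  2-E → 4 (borrow)
  E-5-1 → 8
  A-0 → A
  1-8 → 9 (borrow)
  B-6-1 → 4
  4-D → 7 (borrow)
  B-0-1 → A
  1-0 → 1

0x1A749A84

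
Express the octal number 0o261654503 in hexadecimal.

Each octal digit is 3 bits: 2=010 6=110 1=001 6=110 5=101 4=100 5=101 0=000 3=011.
Group the bits into nibbles: 0010 1100 0111 0101 1001 0100 0011 → 2c75943.

0x2c75943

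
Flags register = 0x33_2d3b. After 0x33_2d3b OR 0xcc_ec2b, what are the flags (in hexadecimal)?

OR each hex digit independently (no carries):
  3|c=f, 3|c=f, 2|e=e, d|c=d, 3|2=3, b|b=b

0xffed3b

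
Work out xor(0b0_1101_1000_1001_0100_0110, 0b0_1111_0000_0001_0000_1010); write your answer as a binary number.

0b000101000100001001100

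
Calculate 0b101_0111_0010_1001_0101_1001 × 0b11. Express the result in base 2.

Multiply each base-2 digit by 3, carrying:
  1×3 = 3 → write 1 carry 1
  0×3+1 = 1 → write 1
  0×3 = 0 → write 0
  1×3 = 3 → write 1 carry 1
  1×3+1 = 4 → write 0 carry 2
  0×3+2 = 2 → write 0 carry 1
  1×3+1 = 4 → write 0 carry 2
  0×3+2 = 2 → write 0 carry 1
  1×3+1 = 4 → write 0 carry 2
  0×3+2 = 2 → write 0 carry 1
  0×3+1 = 1 → write 1
  1×3 = 3 → write 1 carry 1
  0×3+1 = 1 → write 1
  1×3 = 3 → write 1 carry 1
  0×3+1 = 1 → write 1
  0×3 = 0 → write 0
  1×3 = 3 → write 1 carry 1
  1×3+1 = 4 → write 0 carry 2
  1×3+2 = 5 → write 1 carry 2
  0×3+2 = 2 → write 0 carry 1
  1×3+1 = 4 → write 0 carry 2
  0×3+2 = 2 → write 0 carry 1
  1×3+1 = 4 → write 0 carry 2
  remaining carry: 10

0b1000001010111110000001011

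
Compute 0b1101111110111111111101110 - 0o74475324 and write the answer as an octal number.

0o63202432

0b1101111110111111111101110 = 0o157677756 in octal.
Subtract column by column in base 8:
  6-4 → 2
  5-2 → 3
  7-3 → 4
  7-5 → 2
  7-7 → 0
  6-4 → 2
  7-4 → 3
  5-7 → 6 (borrow)
  1-0-1 → 0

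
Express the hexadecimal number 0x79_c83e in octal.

Expand each hex digit to 4 bits: 7=0111 9=1001 c=1100 8=1000 3=0011 e=1110.
Group the bits in threes: 011 110 011 100 100 000 111 110 → 36344076.

0o36344076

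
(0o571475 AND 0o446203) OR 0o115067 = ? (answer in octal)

0o555067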